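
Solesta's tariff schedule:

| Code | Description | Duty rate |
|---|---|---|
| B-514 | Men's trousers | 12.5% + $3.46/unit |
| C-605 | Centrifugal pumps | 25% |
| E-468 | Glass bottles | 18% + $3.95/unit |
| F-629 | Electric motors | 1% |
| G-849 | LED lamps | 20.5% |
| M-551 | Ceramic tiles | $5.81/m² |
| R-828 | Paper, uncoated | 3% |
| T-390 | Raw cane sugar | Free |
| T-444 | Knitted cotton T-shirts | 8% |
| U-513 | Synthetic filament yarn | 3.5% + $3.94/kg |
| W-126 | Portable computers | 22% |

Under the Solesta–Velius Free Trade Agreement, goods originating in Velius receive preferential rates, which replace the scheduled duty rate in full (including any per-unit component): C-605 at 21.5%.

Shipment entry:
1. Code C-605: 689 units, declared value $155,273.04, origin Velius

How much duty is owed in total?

$33,383.70

Line 1 (C-605, Velius, 689 units, $155,273.04):
Base rate for C-605 is 25%.
Origin Velius qualifies under the Solesta–Velius agreement and C-605 is covered: preferential rate 21.5% applies instead.
Duty = $155,273.04 × 21.5% = $33,383.70.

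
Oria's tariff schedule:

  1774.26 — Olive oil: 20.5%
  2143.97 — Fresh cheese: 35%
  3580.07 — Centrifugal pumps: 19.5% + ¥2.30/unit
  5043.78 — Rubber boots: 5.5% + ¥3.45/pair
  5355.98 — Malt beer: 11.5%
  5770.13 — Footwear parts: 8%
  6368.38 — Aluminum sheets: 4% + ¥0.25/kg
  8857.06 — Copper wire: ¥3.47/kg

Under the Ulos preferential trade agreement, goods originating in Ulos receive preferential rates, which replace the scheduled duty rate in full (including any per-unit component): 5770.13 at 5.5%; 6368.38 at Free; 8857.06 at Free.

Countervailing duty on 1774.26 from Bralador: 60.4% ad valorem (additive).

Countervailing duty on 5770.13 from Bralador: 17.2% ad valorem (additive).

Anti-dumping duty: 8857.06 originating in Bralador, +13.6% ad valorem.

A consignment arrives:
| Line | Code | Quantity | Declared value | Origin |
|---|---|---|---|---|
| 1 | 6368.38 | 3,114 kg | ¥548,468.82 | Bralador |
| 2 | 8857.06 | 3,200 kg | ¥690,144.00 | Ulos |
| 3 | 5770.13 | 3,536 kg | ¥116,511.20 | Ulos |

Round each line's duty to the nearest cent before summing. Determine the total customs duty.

Line 1 (6368.38, Bralador, 3,114 kg, ¥548,468.82):
Base rate for 6368.38 is 4% + ¥0.25/kg.
6368.38 has an FTA preferential rate, but origin Bralador is not Ulos; base rate stands.
Duty = ¥548,468.82 × 4% + 3,114 × ¥0.25 = ¥22,717.25.
Line 2 (8857.06, Ulos, 3,200 kg, ¥690,144.00):
Base rate for 8857.06 is ¥3.47/kg.
Origin Ulos qualifies under the Oria–Ulos agreement and 8857.06 is covered: preferential rate Free applies instead.
The additional-duty order on 8857.06 targets Bralador, not Ulos; it does not apply.
Duty = ¥690,144.00 × 0% = ¥0.00.
Line 3 (5770.13, Ulos, 3,536 kg, ¥116,511.20):
Base rate for 5770.13 is 8%.
Origin Ulos qualifies under the Oria–Ulos agreement and 5770.13 is covered: preferential rate 5.5% applies instead.
The additional-duty order on 5770.13 targets Bralador, not Ulos; it does not apply.
Duty = ¥116,511.20 × 5.5% = ¥6,408.12.
Total = ¥22,717.25 + ¥0.00 + ¥6,408.12 = ¥29,125.37.

¥29,125.37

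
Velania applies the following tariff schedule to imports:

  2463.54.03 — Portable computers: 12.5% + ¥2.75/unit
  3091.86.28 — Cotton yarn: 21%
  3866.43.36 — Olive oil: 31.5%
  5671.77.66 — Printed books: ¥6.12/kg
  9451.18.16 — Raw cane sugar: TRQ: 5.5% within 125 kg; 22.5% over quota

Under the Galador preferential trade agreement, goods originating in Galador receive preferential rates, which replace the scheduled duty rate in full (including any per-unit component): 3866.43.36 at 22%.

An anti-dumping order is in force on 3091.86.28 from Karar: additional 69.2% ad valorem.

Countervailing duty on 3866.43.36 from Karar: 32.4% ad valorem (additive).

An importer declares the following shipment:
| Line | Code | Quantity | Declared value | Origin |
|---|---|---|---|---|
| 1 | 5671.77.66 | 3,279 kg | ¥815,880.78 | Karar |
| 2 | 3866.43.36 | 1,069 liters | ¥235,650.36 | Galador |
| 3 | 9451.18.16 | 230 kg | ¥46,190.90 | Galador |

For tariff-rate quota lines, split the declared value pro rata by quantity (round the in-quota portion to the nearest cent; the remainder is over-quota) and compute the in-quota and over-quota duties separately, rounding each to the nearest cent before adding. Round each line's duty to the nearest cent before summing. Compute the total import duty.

Line 1 (5671.77.66, Karar, 3,279 kg, ¥815,880.78):
Base rate for 5671.77.66 is ¥6.12/kg.
Duty = 3,279 × ¥6.12 = ¥20,067.48.
Line 2 (3866.43.36, Galador, 1,069 liters, ¥235,650.36):
Base rate for 3866.43.36 is 31.5%.
Origin Galador qualifies under the Velania–Galador agreement and 3866.43.36 is covered: preferential rate 22% applies instead.
The additional-duty order on 3866.43.36 targets Karar, not Galador; it does not apply.
Duty = ¥235,650.36 × 22% = ¥51,843.08.
Line 3 (9451.18.16, Galador, 230 kg, ¥46,190.90):
Code 9451.18.16 is under a tariff-rate quota (threshold 125 kg). In-quota: 125 kg at 5.5%; over-quota: 105 kg at 22.5%.
Pro-rata value split: in-quota = ¥46,190.90 × 125/230 = ¥25,103.75; over-quota = ¥46,190.90 − ¥25,103.75 = ¥21,087.15.
In-quota duty = ¥25,103.75 × 5.5% = ¥1,380.71. Over-quota duty = ¥21,087.15 × 22.5% = ¥4,744.61.
Line duty = ¥1,380.71 + ¥4,744.61 = ¥6,125.32.
Total = ¥20,067.48 + ¥51,843.08 + ¥6,125.32 = ¥78,035.88.

¥78,035.88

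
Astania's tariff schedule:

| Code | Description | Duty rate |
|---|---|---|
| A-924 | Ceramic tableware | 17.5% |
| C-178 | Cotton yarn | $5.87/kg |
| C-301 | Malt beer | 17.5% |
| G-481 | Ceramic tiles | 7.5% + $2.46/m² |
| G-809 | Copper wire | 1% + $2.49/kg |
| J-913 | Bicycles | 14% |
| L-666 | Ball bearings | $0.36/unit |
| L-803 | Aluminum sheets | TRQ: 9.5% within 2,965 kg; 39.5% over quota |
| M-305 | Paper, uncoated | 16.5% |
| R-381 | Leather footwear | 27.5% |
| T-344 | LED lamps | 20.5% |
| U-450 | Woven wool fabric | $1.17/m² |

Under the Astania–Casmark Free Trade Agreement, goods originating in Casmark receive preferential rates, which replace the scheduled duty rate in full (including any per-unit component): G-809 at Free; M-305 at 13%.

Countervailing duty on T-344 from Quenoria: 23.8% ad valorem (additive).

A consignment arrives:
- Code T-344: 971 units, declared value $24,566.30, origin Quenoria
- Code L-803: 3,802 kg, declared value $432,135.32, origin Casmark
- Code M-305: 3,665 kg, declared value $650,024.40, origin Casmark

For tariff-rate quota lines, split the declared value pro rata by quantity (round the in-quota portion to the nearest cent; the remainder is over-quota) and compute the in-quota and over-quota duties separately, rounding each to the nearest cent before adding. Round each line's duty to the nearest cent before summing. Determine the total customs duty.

$164,978.92

Line 1 (T-344, Quenoria, 971 units, $24,566.30):
Base rate for T-344 is 20.5%.
Additional duty on T-344 from Quenoria: +23.8%. Applied ad valorem rate: 20.5% + 23.8% = 44.3%.
Duty = $24,566.30 × 44.3% = $10,882.87.
Line 2 (L-803, Casmark, 3,802 kg, $432,135.32):
Code L-803 is under a tariff-rate quota (threshold 2,965 kg). In-quota: 2,965 kg at 9.5%; over-quota: 837 kg at 39.5%.
Pro-rata value split: in-quota = $432,135.32 × 2,965/3,802 = $337,001.90; over-quota = $432,135.32 − $337,001.90 = $95,133.42.
In-quota duty = $337,001.90 × 9.5% = $32,015.18. Over-quota duty = $95,133.42 × 39.5% = $37,577.70.
Line duty = $32,015.18 + $37,577.70 = $69,592.88.
Line 3 (M-305, Casmark, 3,665 kg, $650,024.40):
Base rate for M-305 is 16.5%.
Origin Casmark qualifies under the Astania–Casmark agreement and M-305 is covered: preferential rate 13% applies instead.
Duty = $650,024.40 × 13% = $84,503.17.
Total = $10,882.87 + $69,592.88 + $84,503.17 = $164,978.92.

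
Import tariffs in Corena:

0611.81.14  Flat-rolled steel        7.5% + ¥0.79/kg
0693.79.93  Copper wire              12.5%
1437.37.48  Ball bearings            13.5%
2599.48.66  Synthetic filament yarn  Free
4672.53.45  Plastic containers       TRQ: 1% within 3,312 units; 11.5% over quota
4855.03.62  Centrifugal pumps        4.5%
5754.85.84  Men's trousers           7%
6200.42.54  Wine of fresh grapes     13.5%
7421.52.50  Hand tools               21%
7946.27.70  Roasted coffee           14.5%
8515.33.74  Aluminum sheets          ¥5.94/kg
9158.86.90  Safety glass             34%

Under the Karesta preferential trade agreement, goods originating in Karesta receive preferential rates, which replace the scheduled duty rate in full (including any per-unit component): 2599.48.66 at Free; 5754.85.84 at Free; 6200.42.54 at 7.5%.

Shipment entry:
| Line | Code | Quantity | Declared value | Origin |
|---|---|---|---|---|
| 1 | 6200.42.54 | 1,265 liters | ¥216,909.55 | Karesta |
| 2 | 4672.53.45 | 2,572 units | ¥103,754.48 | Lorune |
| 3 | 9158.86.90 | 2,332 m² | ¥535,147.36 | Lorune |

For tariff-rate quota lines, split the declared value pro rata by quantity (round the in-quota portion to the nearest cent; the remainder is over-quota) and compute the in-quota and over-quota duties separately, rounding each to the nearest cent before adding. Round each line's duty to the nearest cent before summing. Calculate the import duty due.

Line 1 (6200.42.54, Karesta, 1,265 liters, ¥216,909.55):
Base rate for 6200.42.54 is 13.5%.
Origin Karesta qualifies under the Corena–Karesta agreement and 6200.42.54 is covered: preferential rate 7.5% applies instead.
Duty = ¥216,909.55 × 7.5% = ¥16,268.22.
Line 2 (4672.53.45, Lorune, 2,572 units, ¥103,754.48):
Code 4672.53.45 is under a tariff-rate quota (threshold 3,312 units). Quantity 2,572 units is within the quota, so the in-quota rate 1% applies to the full value.
Duty = ¥103,754.48 × 1% = ¥1,037.54.
Line 3 (9158.86.90, Lorune, 2,332 m², ¥535,147.36):
Base rate for 9158.86.90 is 34%.
Duty = ¥535,147.36 × 34% = ¥181,950.10.
Total = ¥16,268.22 + ¥1,037.54 + ¥181,950.10 = ¥199,255.86.

¥199,255.86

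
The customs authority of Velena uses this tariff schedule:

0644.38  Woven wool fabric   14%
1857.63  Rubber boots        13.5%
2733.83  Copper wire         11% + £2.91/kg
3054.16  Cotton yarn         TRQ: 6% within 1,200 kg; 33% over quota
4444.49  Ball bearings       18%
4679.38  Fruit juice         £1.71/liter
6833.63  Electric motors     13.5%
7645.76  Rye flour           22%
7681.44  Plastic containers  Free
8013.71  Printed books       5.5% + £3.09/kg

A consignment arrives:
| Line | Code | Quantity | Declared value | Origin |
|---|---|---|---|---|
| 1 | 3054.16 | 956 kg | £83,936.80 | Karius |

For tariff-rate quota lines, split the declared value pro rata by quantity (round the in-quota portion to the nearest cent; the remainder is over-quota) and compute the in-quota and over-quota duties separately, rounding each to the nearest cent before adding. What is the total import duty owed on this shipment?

£5,036.21

Line 1 (3054.16, Karius, 956 kg, £83,936.80):
Code 3054.16 is under a tariff-rate quota (threshold 1,200 kg). Quantity 956 kg is within the quota, so the in-quota rate 6% applies to the full value.
Duty = £83,936.80 × 6% = £5,036.21.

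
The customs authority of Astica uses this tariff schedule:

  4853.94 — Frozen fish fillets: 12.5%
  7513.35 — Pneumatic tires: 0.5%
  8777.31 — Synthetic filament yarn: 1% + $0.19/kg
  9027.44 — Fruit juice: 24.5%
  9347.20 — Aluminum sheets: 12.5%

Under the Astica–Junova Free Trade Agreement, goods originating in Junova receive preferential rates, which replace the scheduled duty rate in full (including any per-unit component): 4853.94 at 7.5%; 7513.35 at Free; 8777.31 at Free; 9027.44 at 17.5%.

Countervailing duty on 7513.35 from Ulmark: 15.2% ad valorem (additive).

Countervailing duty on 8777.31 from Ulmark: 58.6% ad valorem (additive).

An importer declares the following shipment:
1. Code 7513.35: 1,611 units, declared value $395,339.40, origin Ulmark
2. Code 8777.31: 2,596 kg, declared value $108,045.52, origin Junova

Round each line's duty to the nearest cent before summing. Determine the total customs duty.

$62,068.29

Line 1 (7513.35, Ulmark, 1,611 units, $395,339.40):
Base rate for 7513.35 is 0.5%.
7513.35 has an FTA preferential rate, but origin Ulmark is not Junova; base rate stands.
Additional duty on 7513.35 from Ulmark: +15.2%. Applied ad valorem rate: 0.5% + 15.2% = 15.7%.
Duty = $395,339.40 × 15.7% = $62,068.29.
Line 2 (8777.31, Junova, 2,596 kg, $108,045.52):
Base rate for 8777.31 is 1% + $0.19/kg.
Origin Junova qualifies under the Astica–Junova agreement and 8777.31 is covered: preferential rate Free applies instead.
The additional-duty order on 8777.31 targets Ulmark, not Junova; it does not apply.
Duty = $108,045.52 × 0% = $0.00.
Total = $62,068.29 + $0.00 = $62,068.29.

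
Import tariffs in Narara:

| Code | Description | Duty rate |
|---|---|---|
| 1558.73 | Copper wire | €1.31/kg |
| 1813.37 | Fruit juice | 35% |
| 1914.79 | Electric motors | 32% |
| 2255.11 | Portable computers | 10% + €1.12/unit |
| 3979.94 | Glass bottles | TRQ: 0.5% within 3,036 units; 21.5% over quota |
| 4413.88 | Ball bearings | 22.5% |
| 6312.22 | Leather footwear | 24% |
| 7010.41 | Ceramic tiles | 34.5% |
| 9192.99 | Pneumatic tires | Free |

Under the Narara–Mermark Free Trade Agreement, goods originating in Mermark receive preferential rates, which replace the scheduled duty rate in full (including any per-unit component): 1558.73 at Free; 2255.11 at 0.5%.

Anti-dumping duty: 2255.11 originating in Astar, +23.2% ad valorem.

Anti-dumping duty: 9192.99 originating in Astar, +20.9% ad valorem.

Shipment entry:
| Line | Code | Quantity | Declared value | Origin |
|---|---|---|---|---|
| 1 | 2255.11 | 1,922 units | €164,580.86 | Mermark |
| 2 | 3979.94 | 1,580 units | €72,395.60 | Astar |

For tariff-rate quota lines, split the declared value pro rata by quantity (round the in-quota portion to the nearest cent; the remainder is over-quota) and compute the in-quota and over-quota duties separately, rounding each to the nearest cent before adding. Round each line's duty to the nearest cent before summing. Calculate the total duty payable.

Line 1 (2255.11, Mermark, 1,922 units, €164,580.86):
Base rate for 2255.11 is 10% + €1.12/unit.
Origin Mermark qualifies under the Narara–Mermark agreement and 2255.11 is covered: preferential rate 0.5% applies instead.
The additional-duty order on 2255.11 targets Astar, not Mermark; it does not apply.
Duty = €164,580.86 × 0.5% = €822.90.
Line 2 (3979.94, Astar, 1,580 units, €72,395.60):
Code 3979.94 is under a tariff-rate quota (threshold 3,036 units). Quantity 1,580 units is within the quota, so the in-quota rate 0.5% applies to the full value.
Duty = €72,395.60 × 0.5% = €361.98.
Total = €822.90 + €361.98 = €1,184.88.

€1,184.88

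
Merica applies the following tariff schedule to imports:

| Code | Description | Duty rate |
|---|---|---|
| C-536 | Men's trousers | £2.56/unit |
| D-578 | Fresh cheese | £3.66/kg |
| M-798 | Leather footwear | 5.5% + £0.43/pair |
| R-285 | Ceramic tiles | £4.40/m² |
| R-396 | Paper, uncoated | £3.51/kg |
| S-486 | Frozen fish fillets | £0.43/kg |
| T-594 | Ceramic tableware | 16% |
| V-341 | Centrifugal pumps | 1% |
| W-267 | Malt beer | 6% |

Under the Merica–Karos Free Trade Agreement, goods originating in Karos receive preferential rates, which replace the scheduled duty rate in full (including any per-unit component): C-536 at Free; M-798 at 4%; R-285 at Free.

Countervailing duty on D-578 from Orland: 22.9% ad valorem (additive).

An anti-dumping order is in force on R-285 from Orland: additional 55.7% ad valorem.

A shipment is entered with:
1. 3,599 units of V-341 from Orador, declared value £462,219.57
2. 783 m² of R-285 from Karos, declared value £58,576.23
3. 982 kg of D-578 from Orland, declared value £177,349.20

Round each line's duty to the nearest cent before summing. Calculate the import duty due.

£48,829.29

Line 1 (V-341, Orador, 3,599 units, £462,219.57):
Base rate for V-341 is 1%.
Duty = £462,219.57 × 1% = £4,622.20.
Line 2 (R-285, Karos, 783 m², £58,576.23):
Base rate for R-285 is £4.40/m².
Origin Karos qualifies under the Merica–Karos agreement and R-285 is covered: preferential rate Free applies instead.
The additional-duty order on R-285 targets Orland, not Karos; it does not apply.
Duty = £58,576.23 × 0% = £0.00.
Line 3 (D-578, Orland, 982 kg, £177,349.20):
Base rate for D-578 is £3.66/kg.
Additional duty on D-578 from Orland: +22.9% ad valorem. Applied ad valorem rate = 22.9%.
Duty = £177,349.20 × 22.9% + 982 × £3.66 = £44,207.09.
Total = £4,622.20 + £0.00 + £44,207.09 = £48,829.29.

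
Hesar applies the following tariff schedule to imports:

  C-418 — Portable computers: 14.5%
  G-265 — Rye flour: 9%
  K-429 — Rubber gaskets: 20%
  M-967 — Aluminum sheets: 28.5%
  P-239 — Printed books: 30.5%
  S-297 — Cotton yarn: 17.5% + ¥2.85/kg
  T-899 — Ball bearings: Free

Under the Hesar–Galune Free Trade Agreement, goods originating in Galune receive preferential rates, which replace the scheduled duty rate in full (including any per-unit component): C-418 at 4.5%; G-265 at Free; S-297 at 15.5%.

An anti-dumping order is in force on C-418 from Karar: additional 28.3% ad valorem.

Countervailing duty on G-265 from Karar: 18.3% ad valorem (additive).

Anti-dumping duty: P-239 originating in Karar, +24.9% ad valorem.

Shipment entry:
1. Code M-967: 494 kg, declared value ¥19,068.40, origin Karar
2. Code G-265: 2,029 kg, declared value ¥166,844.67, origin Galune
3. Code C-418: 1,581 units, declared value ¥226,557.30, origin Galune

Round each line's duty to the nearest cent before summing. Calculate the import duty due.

Line 1 (M-967, Karar, 494 kg, ¥19,068.40):
Base rate for M-967 is 28.5%.
Duty = ¥19,068.40 × 28.5% = ¥5,434.49.
Line 2 (G-265, Galune, 2,029 kg, ¥166,844.67):
Base rate for G-265 is 9%.
Origin Galune qualifies under the Hesar–Galune agreement and G-265 is covered: preferential rate Free applies instead.
The additional-duty order on G-265 targets Karar, not Galune; it does not apply.
Duty = ¥166,844.67 × 0% = ¥0.00.
Line 3 (C-418, Galune, 1,581 units, ¥226,557.30):
Base rate for C-418 is 14.5%.
Origin Galune qualifies under the Hesar–Galune agreement and C-418 is covered: preferential rate 4.5% applies instead.
The additional-duty order on C-418 targets Karar, not Galune; it does not apply.
Duty = ¥226,557.30 × 4.5% = ¥10,195.08.
Total = ¥5,434.49 + ¥0.00 + ¥10,195.08 = ¥15,629.57.

¥15,629.57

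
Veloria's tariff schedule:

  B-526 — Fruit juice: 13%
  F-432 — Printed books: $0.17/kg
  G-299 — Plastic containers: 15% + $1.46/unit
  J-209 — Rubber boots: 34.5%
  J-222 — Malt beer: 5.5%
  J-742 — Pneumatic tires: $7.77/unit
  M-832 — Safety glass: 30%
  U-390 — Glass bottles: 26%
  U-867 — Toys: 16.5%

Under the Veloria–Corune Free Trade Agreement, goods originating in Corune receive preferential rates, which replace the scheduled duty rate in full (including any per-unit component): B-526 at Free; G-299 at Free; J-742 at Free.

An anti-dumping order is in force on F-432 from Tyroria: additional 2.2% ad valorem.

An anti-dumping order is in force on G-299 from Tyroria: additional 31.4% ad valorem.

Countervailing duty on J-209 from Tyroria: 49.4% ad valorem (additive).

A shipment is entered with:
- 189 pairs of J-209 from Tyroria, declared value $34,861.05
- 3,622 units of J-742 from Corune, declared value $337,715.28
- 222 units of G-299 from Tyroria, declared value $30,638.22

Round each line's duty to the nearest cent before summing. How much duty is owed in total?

Line 1 (J-209, Tyroria, 189 pairs, $34,861.05):
Base rate for J-209 is 34.5%.
Additional duty on J-209 from Tyroria: +49.4%. Applied ad valorem rate: 34.5% + 49.4% = 83.9%.
Duty = $34,861.05 × 83.9% = $29,248.42.
Line 2 (J-742, Corune, 3,622 units, $337,715.28):
Base rate for J-742 is $7.77/unit.
Origin Corune qualifies under the Veloria–Corune agreement and J-742 is covered: preferential rate Free applies instead.
Duty = $337,715.28 × 0% = $0.00.
Line 3 (G-299, Tyroria, 222 units, $30,638.22):
Base rate for G-299 is 15% + $1.46/unit.
G-299 has an FTA preferential rate, but origin Tyroria is not Corune; base rate stands.
Additional duty on G-299 from Tyroria: +31.4%. Applied ad valorem rate: 15% + 31.4% = 46.4%.
Duty = $30,638.22 × 46.4% + 222 × $1.46 = $14,540.25.
Total = $29,248.42 + $0.00 + $14,540.25 = $43,788.67.

$43,788.67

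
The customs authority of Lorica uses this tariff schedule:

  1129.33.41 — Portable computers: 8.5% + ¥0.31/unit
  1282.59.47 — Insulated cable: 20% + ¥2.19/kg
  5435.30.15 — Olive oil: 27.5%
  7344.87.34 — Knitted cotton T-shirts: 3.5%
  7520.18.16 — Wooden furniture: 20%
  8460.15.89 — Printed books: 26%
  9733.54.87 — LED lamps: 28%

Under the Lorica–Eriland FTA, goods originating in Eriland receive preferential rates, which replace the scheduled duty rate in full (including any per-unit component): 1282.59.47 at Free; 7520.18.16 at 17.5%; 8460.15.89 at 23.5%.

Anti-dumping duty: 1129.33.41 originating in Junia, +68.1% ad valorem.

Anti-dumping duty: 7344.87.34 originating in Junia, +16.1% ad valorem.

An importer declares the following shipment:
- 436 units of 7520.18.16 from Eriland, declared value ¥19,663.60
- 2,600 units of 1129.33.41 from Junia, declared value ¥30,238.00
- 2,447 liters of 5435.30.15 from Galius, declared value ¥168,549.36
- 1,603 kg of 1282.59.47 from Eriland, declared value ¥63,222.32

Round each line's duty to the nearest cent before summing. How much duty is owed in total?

Line 1 (7520.18.16, Eriland, 436 units, ¥19,663.60):
Base rate for 7520.18.16 is 20%.
Origin Eriland qualifies under the Lorica–Eriland agreement and 7520.18.16 is covered: preferential rate 17.5% applies instead.
Duty = ¥19,663.60 × 17.5% = ¥3,441.13.
Line 2 (1129.33.41, Junia, 2,600 units, ¥30,238.00):
Base rate for 1129.33.41 is 8.5% + ¥0.31/unit.
Additional duty on 1129.33.41 from Junia: +68.1%. Applied ad valorem rate: 8.5% + 68.1% = 76.6%.
Duty = ¥30,238.00 × 76.6% + 2,600 × ¥0.31 = ¥23,968.31.
Line 3 (5435.30.15, Galius, 2,447 liters, ¥168,549.36):
Base rate for 5435.30.15 is 27.5%.
Duty = ¥168,549.36 × 27.5% = ¥46,351.07.
Line 4 (1282.59.47, Eriland, 1,603 kg, ¥63,222.32):
Base rate for 1282.59.47 is 20% + ¥2.19/kg.
Origin Eriland qualifies under the Lorica–Eriland agreement and 1282.59.47 is covered: preferential rate Free applies instead.
Duty = ¥63,222.32 × 0% = ¥0.00.
Total = ¥3,441.13 + ¥23,968.31 + ¥46,351.07 + ¥0.00 = ¥73,760.51.

¥73,760.51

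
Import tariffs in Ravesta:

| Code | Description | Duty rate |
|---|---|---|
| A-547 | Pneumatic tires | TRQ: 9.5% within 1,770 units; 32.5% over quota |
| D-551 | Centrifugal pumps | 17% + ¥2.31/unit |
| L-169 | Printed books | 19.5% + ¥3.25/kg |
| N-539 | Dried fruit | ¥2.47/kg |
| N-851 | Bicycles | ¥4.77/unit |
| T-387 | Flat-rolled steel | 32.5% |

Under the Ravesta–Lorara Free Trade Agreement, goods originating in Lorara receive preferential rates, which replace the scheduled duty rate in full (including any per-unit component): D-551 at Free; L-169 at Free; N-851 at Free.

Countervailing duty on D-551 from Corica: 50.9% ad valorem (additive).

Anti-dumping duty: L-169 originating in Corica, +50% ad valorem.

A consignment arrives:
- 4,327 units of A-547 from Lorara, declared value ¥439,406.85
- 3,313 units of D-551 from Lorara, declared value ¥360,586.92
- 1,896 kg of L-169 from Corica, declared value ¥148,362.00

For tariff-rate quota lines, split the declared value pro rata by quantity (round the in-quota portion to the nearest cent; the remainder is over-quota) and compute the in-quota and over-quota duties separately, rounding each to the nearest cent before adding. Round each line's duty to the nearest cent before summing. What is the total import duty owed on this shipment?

Line 1 (A-547, Lorara, 4,327 units, ¥439,406.85):
Code A-547 is under a tariff-rate quota (threshold 1,770 units). In-quota: 1,770 units at 9.5%; over-quota: 2,557 units at 32.5%.
Pro-rata value split: in-quota = ¥439,406.85 × 1,770/4,327 = ¥179,743.50; over-quota = ¥439,406.85 − ¥179,743.50 = ¥259,663.35.
In-quota duty = ¥179,743.50 × 9.5% = ¥17,075.63. Over-quota duty = ¥259,663.35 × 32.5% = ¥84,390.59.
Line duty = ¥17,075.63 + ¥84,390.59 = ¥101,466.22.
Line 2 (D-551, Lorara, 3,313 units, ¥360,586.92):
Base rate for D-551 is 17% + ¥2.31/unit.
Origin Lorara qualifies under the Ravesta–Lorara agreement and D-551 is covered: preferential rate Free applies instead.
The additional-duty order on D-551 targets Corica, not Lorara; it does not apply.
Duty = ¥360,586.92 × 0% = ¥0.00.
Line 3 (L-169, Corica, 1,896 kg, ¥148,362.00):
Base rate for L-169 is 19.5% + ¥3.25/kg.
L-169 has an FTA preferential rate, but origin Corica is not Lorara; base rate stands.
Additional duty on L-169 from Corica: +50%. Applied ad valorem rate: 19.5% + 50% = 69.5%.
Duty = ¥148,362.00 × 69.5% + 1,896 × ¥3.25 = ¥109,273.59.
Total = ¥101,466.22 + ¥0.00 + ¥109,273.59 = ¥210,739.81.

¥210,739.81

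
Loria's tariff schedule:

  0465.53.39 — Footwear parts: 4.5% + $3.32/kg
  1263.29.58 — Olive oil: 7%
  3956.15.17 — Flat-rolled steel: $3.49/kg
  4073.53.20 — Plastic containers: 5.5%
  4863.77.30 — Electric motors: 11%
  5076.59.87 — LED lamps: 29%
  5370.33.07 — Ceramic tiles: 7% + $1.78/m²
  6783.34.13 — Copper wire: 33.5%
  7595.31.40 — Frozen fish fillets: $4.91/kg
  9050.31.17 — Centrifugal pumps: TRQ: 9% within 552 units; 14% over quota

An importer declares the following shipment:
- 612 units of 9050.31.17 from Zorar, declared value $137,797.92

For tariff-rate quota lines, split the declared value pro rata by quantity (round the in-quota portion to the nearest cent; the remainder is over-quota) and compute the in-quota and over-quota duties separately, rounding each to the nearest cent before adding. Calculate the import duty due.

Line 1 (9050.31.17, Zorar, 612 units, $137,797.92):
Code 9050.31.17 is under a tariff-rate quota (threshold 552 units). In-quota: 552 units at 9%; over-quota: 60 units at 14%.
Pro-rata value split: in-quota = $137,797.92 × 552/612 = $124,288.32; over-quota = $137,797.92 − $124,288.32 = $13,509.60.
In-quota duty = $124,288.32 × 9% = $11,185.95. Over-quota duty = $13,509.60 × 14% = $1,891.34.
Line duty = $11,185.95 + $1,891.34 = $13,077.29.

$13,077.29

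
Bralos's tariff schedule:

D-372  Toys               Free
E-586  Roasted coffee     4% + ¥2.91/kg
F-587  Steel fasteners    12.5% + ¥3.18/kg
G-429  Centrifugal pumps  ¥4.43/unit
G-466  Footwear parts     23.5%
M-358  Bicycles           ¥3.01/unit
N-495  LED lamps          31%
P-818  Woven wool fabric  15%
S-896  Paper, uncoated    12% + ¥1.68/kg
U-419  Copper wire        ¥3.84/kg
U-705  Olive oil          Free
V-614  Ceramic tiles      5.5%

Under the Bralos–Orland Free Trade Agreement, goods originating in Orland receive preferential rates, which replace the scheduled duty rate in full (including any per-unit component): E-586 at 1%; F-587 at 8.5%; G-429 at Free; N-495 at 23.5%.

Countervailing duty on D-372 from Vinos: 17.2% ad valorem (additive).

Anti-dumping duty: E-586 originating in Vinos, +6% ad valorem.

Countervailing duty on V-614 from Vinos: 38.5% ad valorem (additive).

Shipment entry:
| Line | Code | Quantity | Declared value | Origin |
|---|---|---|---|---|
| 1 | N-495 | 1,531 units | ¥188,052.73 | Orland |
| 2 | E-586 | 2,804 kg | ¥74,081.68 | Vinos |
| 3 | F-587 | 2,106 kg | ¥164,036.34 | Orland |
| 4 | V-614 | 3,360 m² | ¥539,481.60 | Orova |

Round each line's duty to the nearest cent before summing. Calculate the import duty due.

Line 1 (N-495, Orland, 1,531 units, ¥188,052.73):
Base rate for N-495 is 31%.
Origin Orland qualifies under the Bralos–Orland agreement and N-495 is covered: preferential rate 23.5% applies instead.
Duty = ¥188,052.73 × 23.5% = ¥44,192.39.
Line 2 (E-586, Vinos, 2,804 kg, ¥74,081.68):
Base rate for E-586 is 4% + ¥2.91/kg.
E-586 has an FTA preferential rate, but origin Vinos is not Orland; base rate stands.
Additional duty on E-586 from Vinos: +6%. Applied ad valorem rate: 4% + 6% = 10%.
Duty = ¥74,081.68 × 10% + 2,804 × ¥2.91 = ¥15,567.81.
Line 3 (F-587, Orland, 2,106 kg, ¥164,036.34):
Base rate for F-587 is 12.5% + ¥3.18/kg.
Origin Orland qualifies under the Bralos–Orland agreement and F-587 is covered: preferential rate 8.5% applies instead.
Duty = ¥164,036.34 × 8.5% = ¥13,943.09.
Line 4 (V-614, Orova, 3,360 m², ¥539,481.60):
Base rate for V-614 is 5.5%.
The additional-duty order on V-614 targets Vinos, not Orova; it does not apply.
Duty = ¥539,481.60 × 5.5% = ¥29,671.49.
Total = ¥44,192.39 + ¥15,567.81 + ¥13,943.09 + ¥29,671.49 = ¥103,374.78.

¥103,374.78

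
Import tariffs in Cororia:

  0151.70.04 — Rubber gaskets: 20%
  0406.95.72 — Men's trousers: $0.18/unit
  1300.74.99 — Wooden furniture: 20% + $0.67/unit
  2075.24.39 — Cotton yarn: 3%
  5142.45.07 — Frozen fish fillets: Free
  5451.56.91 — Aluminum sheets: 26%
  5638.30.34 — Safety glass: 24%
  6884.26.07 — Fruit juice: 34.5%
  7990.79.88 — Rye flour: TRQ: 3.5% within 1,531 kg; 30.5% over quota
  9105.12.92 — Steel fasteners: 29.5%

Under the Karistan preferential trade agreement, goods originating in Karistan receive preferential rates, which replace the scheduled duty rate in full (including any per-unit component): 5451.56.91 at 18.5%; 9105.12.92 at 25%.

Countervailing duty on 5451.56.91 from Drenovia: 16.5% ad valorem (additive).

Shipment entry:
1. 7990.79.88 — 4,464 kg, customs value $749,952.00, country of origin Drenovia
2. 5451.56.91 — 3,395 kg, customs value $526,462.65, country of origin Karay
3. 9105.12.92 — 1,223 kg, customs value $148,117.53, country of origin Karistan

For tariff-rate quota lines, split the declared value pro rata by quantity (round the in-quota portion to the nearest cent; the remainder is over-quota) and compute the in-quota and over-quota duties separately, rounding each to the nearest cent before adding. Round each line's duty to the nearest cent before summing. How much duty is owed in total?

$333,198.87

Line 1 (7990.79.88, Drenovia, 4,464 kg, $749,952.00):
Code 7990.79.88 is under a tariff-rate quota (threshold 1,531 kg). In-quota: 1,531 kg at 3.5%; over-quota: 2,933 kg at 30.5%.
Pro-rata value split: in-quota = $749,952.00 × 1,531/4,464 = $257,208.00; over-quota = $749,952.00 − $257,208.00 = $492,744.00.
In-quota duty = $257,208.00 × 3.5% = $9,002.28. Over-quota duty = $492,744.00 × 30.5% = $150,286.92.
Line duty = $9,002.28 + $150,286.92 = $159,289.20.
Line 2 (5451.56.91, Karay, 3,395 kg, $526,462.65):
Base rate for 5451.56.91 is 26%.
5451.56.91 has an FTA preferential rate, but origin Karay is not Karistan; base rate stands.
The additional-duty order on 5451.56.91 targets Drenovia, not Karay; it does not apply.
Duty = $526,462.65 × 26% = $136,880.29.
Line 3 (9105.12.92, Karistan, 1,223 kg, $148,117.53):
Base rate for 9105.12.92 is 29.5%.
Origin Karistan qualifies under the Cororia–Karistan agreement and 9105.12.92 is covered: preferential rate 25% applies instead.
Duty = $148,117.53 × 25% = $37,029.38.
Total = $159,289.20 + $136,880.29 + $37,029.38 = $333,198.87.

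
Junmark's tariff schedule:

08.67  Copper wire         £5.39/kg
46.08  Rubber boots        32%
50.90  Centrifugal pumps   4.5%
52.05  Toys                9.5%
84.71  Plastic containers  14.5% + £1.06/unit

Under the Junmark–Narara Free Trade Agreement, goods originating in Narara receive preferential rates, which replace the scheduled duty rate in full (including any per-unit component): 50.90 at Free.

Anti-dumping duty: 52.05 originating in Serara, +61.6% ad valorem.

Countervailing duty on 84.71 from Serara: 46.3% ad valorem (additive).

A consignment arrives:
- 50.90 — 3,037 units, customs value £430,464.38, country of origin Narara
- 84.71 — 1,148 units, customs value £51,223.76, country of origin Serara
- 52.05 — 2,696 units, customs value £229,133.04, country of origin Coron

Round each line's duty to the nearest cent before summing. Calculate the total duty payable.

Line 1 (50.90, Narara, 3,037 units, £430,464.38):
Base rate for 50.90 is 4.5%.
Origin Narara qualifies under the Junmark–Narara agreement and 50.90 is covered: preferential rate Free applies instead.
Duty = £430,464.38 × 0% = £0.00.
Line 2 (84.71, Serara, 1,148 units, £51,223.76):
Base rate for 84.71 is 14.5% + £1.06/unit.
Additional duty on 84.71 from Serara: +46.3%. Applied ad valorem rate: 14.5% + 46.3% = 60.8%.
Duty = £51,223.76 × 60.8% + 1,148 × £1.06 = £32,360.93.
Line 3 (52.05, Coron, 2,696 units, £229,133.04):
Base rate for 52.05 is 9.5%.
The additional-duty order on 52.05 targets Serara, not Coron; it does not apply.
Duty = £229,133.04 × 9.5% = £21,767.64.
Total = £0.00 + £32,360.93 + £21,767.64 = £54,128.57.

£54,128.57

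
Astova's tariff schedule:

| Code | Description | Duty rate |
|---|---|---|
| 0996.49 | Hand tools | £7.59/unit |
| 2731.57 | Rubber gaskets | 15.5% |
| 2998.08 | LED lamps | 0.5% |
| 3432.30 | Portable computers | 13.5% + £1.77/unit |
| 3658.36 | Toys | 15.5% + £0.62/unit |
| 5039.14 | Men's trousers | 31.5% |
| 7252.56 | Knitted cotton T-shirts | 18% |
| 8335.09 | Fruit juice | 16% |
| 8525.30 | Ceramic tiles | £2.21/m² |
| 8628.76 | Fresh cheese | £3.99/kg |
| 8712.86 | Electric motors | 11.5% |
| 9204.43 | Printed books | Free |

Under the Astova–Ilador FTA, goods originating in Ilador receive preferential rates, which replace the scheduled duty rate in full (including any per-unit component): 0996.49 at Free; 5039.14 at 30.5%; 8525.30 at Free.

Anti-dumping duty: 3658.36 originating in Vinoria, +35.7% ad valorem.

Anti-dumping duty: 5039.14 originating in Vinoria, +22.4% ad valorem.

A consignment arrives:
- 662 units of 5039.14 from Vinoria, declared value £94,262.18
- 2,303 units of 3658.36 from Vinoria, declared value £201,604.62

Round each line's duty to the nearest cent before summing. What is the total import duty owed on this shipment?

Line 1 (5039.14, Vinoria, 662 units, £94,262.18):
Base rate for 5039.14 is 31.5%.
5039.14 has an FTA preferential rate, but origin Vinoria is not Ilador; base rate stands.
Additional duty on 5039.14 from Vinoria: +22.4%. Applied ad valorem rate: 31.5% + 22.4% = 53.9%.
Duty = £94,262.18 × 53.9% = £50,807.32.
Line 2 (3658.36, Vinoria, 2,303 units, £201,604.62):
Base rate for 3658.36 is 15.5% + £0.62/unit.
Additional duty on 3658.36 from Vinoria: +35.7%. Applied ad valorem rate: 15.5% + 35.7% = 51.2%.
Duty = £201,604.62 × 51.2% + 2,303 × £0.62 = £104,649.43.
Total = £50,807.32 + £104,649.43 = £155,456.75.

£155,456.75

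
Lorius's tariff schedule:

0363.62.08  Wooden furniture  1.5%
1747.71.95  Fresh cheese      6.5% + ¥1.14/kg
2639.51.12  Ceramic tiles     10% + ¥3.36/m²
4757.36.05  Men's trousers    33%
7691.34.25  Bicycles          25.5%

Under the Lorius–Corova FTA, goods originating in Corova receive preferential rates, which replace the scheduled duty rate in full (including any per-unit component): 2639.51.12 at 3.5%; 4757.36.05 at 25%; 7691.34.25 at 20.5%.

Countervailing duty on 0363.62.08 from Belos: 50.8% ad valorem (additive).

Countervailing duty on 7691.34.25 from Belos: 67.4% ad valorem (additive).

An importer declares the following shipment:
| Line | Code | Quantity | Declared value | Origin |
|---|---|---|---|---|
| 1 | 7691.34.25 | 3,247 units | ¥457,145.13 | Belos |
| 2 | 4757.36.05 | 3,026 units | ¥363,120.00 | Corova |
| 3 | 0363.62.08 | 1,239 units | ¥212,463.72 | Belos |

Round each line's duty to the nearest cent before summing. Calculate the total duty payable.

¥626,586.36

Line 1 (7691.34.25, Belos, 3,247 units, ¥457,145.13):
Base rate for 7691.34.25 is 25.5%.
7691.34.25 has an FTA preferential rate, but origin Belos is not Corova; base rate stands.
Additional duty on 7691.34.25 from Belos: +67.4%. Applied ad valorem rate: 25.5% + 67.4% = 92.9%.
Duty = ¥457,145.13 × 92.9% = ¥424,687.83.
Line 2 (4757.36.05, Corova, 3,026 units, ¥363,120.00):
Base rate for 4757.36.05 is 33%.
Origin Corova qualifies under the Lorius–Corova agreement and 4757.36.05 is covered: preferential rate 25% applies instead.
Duty = ¥363,120.00 × 25% = ¥90,780.00.
Line 3 (0363.62.08, Belos, 1,239 units, ¥212,463.72):
Base rate for 0363.62.08 is 1.5%.
Additional duty on 0363.62.08 from Belos: +50.8%. Applied ad valorem rate: 1.5% + 50.8% = 52.3%.
Duty = ¥212,463.72 × 52.3% = ¥111,118.53.
Total = ¥424,687.83 + ¥90,780.00 + ¥111,118.53 = ¥626,586.36.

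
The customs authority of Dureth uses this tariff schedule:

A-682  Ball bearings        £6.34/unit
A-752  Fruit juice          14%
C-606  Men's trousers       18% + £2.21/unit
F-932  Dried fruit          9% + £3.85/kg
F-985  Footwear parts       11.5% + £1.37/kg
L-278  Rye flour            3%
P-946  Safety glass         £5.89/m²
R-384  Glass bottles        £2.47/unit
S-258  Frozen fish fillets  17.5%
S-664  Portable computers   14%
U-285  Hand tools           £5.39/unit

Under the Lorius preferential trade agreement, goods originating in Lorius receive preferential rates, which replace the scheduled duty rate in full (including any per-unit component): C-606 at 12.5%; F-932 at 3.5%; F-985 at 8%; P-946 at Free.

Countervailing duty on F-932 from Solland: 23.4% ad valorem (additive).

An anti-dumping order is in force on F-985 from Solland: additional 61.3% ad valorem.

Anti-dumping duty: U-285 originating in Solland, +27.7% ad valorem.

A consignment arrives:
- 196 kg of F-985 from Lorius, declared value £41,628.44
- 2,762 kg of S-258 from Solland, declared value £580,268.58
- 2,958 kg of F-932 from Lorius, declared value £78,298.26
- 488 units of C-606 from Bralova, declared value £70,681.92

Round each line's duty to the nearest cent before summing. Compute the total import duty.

Line 1 (F-985, Lorius, 196 kg, £41,628.44):
Base rate for F-985 is 11.5% + £1.37/kg.
Origin Lorius qualifies under the Dureth–Lorius agreement and F-985 is covered: preferential rate 8% applies instead.
The additional-duty order on F-985 targets Solland, not Lorius; it does not apply.
Duty = £41,628.44 × 8% = £3,330.28.
Line 2 (S-258, Solland, 2,762 kg, £580,268.58):
Base rate for S-258 is 17.5%.
Duty = £580,268.58 × 17.5% = £101,547.00.
Line 3 (F-932, Lorius, 2,958 kg, £78,298.26):
Base rate for F-932 is 9% + £3.85/kg.
Origin Lorius qualifies under the Dureth–Lorius agreement and F-932 is covered: preferential rate 3.5% applies instead.
The additional-duty order on F-932 targets Solland, not Lorius; it does not apply.
Duty = £78,298.26 × 3.5% = £2,740.44.
Line 4 (C-606, Bralova, 488 units, £70,681.92):
Base rate for C-606 is 18% + £2.21/unit.
C-606 has an FTA preferential rate, but origin Bralova is not Lorius; base rate stands.
Duty = £70,681.92 × 18% + 488 × £2.21 = £13,801.23.
Total = £3,330.28 + £101,547.00 + £2,740.44 + £13,801.23 = £121,418.95.

£121,418.95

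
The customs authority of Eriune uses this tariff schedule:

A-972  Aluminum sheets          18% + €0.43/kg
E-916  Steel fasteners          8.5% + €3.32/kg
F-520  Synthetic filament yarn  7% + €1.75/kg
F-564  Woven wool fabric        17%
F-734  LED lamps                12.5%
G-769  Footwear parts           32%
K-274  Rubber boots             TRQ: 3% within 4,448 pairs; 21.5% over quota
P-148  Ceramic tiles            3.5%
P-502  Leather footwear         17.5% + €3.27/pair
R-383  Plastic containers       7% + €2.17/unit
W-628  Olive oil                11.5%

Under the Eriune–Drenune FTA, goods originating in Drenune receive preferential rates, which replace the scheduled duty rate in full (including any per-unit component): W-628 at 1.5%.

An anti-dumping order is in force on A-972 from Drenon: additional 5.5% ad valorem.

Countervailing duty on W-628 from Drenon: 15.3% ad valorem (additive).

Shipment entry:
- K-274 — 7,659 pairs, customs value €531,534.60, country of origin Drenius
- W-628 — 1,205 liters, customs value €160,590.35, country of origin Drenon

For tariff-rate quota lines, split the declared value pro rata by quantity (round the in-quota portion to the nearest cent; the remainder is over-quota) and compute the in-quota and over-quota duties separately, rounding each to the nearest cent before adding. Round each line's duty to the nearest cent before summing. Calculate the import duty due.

Line 1 (K-274, Drenius, 7,659 pairs, €531,534.60):
Code K-274 is under a tariff-rate quota (threshold 4,448 pairs). In-quota: 4,448 pairs at 3%; over-quota: 3,211 pairs at 21.5%.
Pro-rata value split: in-quota = €531,534.60 × 4,448/7,659 = €308,691.20; over-quota = €531,534.60 − €308,691.20 = €222,843.40.
In-quota duty = €308,691.20 × 3% = €9,260.74. Over-quota duty = €222,843.40 × 21.5% = €47,911.33.
Line duty = €9,260.74 + €47,911.33 = €57,172.07.
Line 2 (W-628, Drenon, 1,205 liters, €160,590.35):
Base rate for W-628 is 11.5%.
W-628 has an FTA preferential rate, but origin Drenon is not Drenune; base rate stands.
Additional duty on W-628 from Drenon: +15.3%. Applied ad valorem rate: 11.5% + 15.3% = 26.8%.
Duty = €160,590.35 × 26.8% = €43,038.21.
Total = €57,172.07 + €43,038.21 = €100,210.28.

€100,210.28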